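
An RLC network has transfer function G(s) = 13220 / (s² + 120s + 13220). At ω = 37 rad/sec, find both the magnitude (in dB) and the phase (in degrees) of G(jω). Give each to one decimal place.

|(j37)² + 120(j37) + 13220| = |11851 + j4440| = 1.266e+04
|G(j37)| = 13220 / 1.266e+04 = 1.0446
20 log₁₀(1.0446) = 0.38 dB
∠[(j37)² + 120(j37) + 13220] = ∠[11851 + j4440] = 20.54°
∠G(j37) = −20.54° = -20.54°

|G| = 0.4 dB, ∠G = -20.5°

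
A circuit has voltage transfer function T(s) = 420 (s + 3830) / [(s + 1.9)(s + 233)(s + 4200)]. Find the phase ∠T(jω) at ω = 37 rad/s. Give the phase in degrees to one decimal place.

-96.0°

∠(j37 + 3830) = arctan(37/3830) = 0.55°
∠(j37 + 1.9) = arctan(37/1.9) = 87.06°
∠(j37 + 233) = arctan(37/233) = 9.02°
∠(j37 + 4200) = arctan(37/4200) = 0.50°
∠T(j37) = 0.55° − (87.06° + 9.02° + 0.50°) = -96.03°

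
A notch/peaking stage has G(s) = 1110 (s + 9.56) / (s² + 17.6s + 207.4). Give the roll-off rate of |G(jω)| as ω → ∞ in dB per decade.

-20 dB/decade

With 1 zero and 2 poles, the high-frequency asymptotic slope is 20 × (1 − 2) = -20 dB/decade.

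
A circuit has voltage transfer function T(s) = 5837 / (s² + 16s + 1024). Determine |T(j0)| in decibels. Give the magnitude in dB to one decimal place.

T(0) = 5837 / 1024 = 5.7002
20 log₁₀(5.7002) = 15.12 dB

15.1 dB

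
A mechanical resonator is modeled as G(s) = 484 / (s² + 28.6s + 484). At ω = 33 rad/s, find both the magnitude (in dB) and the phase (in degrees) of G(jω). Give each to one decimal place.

|G| = -7.3 dB, ∠G = -122.7°

|(j33)² + 28.6(j33) + 484| = |-605 + j943.8| = 1121
|G(j33)| = 484 / 1121 = 0.43173
20 log₁₀(0.43173) = -7.30 dB
∠[(j33)² + 28.6(j33) + 484] = ∠[-605 + j943.8] = 122.66°
∠G(j33) = −122.66° = -122.66°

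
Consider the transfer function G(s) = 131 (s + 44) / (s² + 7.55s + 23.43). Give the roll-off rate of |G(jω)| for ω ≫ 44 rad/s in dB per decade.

-20 dB/decade

With 1 zero and 2 poles, the high-frequency asymptotic slope is 20 × (1 − 2) = -20 dB/decade.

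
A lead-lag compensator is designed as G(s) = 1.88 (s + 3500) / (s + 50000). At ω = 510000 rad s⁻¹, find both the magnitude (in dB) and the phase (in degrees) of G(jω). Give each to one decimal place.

|G| = 5.4 dB, ∠G = 5.2°

|j510000 + 3500| = √(510000² + 3500²) = 5.1e+05
|j510000 + 50000| = √(510000² + 50000²) = 5.124e+05
|G(j510000)| = 1.88 × 5.1e+05 / 5.124e+05 = 1.8711
20 log₁₀(1.8711) = 5.44 dB
∠(j510000 + 3500) = arctan(510000/3500) = 89.61°
∠(j510000 + 50000) = arctan(510000/50000) = 84.40°
∠G(j510000) = 89.61° − 84.40° = 5.21°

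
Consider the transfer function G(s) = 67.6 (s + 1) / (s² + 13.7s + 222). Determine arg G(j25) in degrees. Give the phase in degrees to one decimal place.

-51.9°

∠(j25 + 1) = arctan(25/1) = 87.71°
∠[(j25)² + 13.7(j25) + 222] = ∠[-403 + j342.5] = 139.64°
∠G(j25) = 87.71° − 139.64° = -51.93°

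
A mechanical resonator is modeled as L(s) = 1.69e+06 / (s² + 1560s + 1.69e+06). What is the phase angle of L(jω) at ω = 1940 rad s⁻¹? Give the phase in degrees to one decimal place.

∠[(j1940)² + 1560(j1940) + 1.69e+06] = ∠[-2.0736e+06 + j3.0264e+06] = 124.42°
∠L(j1940) = −124.42° = -124.42°

-124.4°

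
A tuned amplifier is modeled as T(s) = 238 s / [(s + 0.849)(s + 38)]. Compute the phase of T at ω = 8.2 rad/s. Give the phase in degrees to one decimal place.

-6.3°

∠(j8.2) = 90.00°
∠(j8.2 + 0.849) = arctan(8.2/0.849) = 84.09°
∠(j8.2 + 38) = arctan(8.2/38) = 12.18°
∠T(j8.2) = 90.00° − (84.09° + 12.18°) = -6.27°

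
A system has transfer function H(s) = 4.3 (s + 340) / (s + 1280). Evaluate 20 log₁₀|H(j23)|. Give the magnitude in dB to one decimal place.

1.2 dB

|j23 + 340| = √(23² + 340²) = 340.8
|j23 + 1280| = √(23² + 1280²) = 1280
|H(j23)| = 4.3 × 340.8 / 1280 = 1.1446
20 log₁₀(1.1446) = 1.17 dB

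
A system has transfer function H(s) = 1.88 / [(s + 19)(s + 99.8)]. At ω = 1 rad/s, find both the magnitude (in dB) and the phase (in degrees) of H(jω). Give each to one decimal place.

|H| = -60.1 dB, ∠H = -3.6 deg

|j1 + 19| = √(1² + 19²) = 19.03
|j1 + 99.8| = √(1² + 99.8²) = 99.81
|H(j1)| = 1.88 / (19.03 × 99.81) = 0.00099004
20 log₁₀(0.00099004) = -60.09 dB
∠(j1 + 19) = arctan(1/19) = 3.01°
∠(j1 + 99.8) = arctan(1/99.8) = 0.57°
∠H(j1) = − (3.01° + 0.57°) = -3.59°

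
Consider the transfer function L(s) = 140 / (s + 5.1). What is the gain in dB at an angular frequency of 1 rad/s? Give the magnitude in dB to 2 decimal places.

|j1 + 5.1| = √(1² + 5.1²) = 5.197
|L(j1)| = 140 / 5.197 = 26.938
20 log₁₀(26.938) = 28.607 dB

28.61 dB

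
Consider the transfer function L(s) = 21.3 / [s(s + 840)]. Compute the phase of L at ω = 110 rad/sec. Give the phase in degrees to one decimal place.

-97.5 deg

∠(j110 + 840) = arctan(110/840) = 7.46°
∠(j110) = 90.00°
∠L(j110) = − (7.46° + 90.00°) = -97.46°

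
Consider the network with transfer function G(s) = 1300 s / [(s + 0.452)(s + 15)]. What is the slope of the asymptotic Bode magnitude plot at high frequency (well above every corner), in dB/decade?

With 1 zero and 2 poles, the high-frequency asymptotic slope is 20 × (1 − 2) = -20 dB/decade.

-20 dB/decade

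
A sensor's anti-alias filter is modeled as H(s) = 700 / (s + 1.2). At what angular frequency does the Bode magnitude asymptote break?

1.2 rad/s

The single real pole at s = −1.2 gives a corner at ω = 1.2 rad/s.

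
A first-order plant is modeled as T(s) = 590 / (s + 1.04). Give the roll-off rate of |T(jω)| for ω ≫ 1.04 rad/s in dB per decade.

-20 dB/decade

With 0 zeros and 1 pole, the high-frequency asymptotic slope is 20 × (0 − 1) = -20 dB/decade.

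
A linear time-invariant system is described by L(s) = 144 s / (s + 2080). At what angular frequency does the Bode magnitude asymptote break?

2080 rad/sec

The single real pole at s = −2080 gives a corner at ω = 2080 rad/sec.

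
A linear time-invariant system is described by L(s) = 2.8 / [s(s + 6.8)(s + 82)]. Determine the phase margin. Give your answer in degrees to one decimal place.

90.0 deg

Gain crossover: |L(jω)| = 1 at ω ≈ 0.00502 rad/sec.
∠L(j0.00502) = −90° − arctan(0.00502/6.8) − arctan(0.00502/82) ≈ -90.05°
PM = 180° + (-90.05°) = 89.95°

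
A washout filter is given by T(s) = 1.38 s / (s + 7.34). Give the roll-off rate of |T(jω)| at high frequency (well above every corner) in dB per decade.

0 dB/decade

With 1 zero and 1 pole, the high-frequency asymptotic slope is 20 × (1 − 1) = 0 dB/decade.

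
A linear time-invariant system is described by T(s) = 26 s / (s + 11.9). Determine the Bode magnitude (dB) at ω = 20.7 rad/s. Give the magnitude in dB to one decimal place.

27.1 dB

|j20.7| = 20.7
|j20.7 + 11.9| = √(20.7² + 11.9²) = 23.88
|T(j20.7)| = 26 × 20.7 / 23.88 = 22.541
20 log₁₀(22.541) = 27.06 dB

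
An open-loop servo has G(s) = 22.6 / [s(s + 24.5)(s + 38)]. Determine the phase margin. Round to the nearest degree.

Gain crossover: |G(jω)| = 1 at ω ≈ 0.0243 rad/sec.
∠G(j0.0243) = −90° − arctan(0.0243/24.5) − arctan(0.0243/38) ≈ -90.09°
PM = 180° + (-90.09°) = 89.91°

90°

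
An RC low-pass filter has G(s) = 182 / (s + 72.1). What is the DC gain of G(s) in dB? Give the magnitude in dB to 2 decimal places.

8.04 dB

G(0) = 182 / 72.1 = 2.5243
20 log₁₀(2.5243) = 8.043 dB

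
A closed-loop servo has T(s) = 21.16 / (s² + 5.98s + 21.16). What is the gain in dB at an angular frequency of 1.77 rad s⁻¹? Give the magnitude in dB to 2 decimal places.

0.11 dB

|(j1.77)² + 5.98(j1.77) + 21.16| = |18.027 + j10.585| = 20.9
|T(j1.77)| = 21.16 / 20.9 = 1.0122
20 log₁₀(1.0122) = 0.105 dB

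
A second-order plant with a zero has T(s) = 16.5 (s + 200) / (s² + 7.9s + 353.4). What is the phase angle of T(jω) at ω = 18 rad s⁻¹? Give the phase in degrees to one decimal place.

∠(j18 + 200) = arctan(18/200) = 5.14°
∠[(j18)² + 7.9(j18) + 353.4] = ∠[29.4 + j142.2] = 78.32°
∠T(j18) = 5.14° − 78.32° = -73.18°

-73.2°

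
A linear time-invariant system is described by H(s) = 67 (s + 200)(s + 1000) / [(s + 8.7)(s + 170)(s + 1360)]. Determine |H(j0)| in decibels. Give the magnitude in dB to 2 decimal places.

16.47 dB

H(0) = 67 × 200 × 1000 / (8.7 × 170 × 1360) = 6.6619
20 log₁₀(6.6619) = 16.472 dB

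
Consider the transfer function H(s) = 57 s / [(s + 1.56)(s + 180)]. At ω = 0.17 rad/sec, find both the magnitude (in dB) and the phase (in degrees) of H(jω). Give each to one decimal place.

|H| = -29.3 dB, ∠H = 83.7°

|j0.17| = 0.17
|j0.17 + 1.56| = √(0.17² + 1.56²) = 1.569
|j0.17 + 180| = √(0.17² + 180²) = 180
|H(j0.17)| = 57 × 0.17 / (1.569 × 180) = 0.034305
20 log₁₀(0.034305) = -29.29 dB
∠(j0.17) = 90.00°
∠(j0.17 + 1.56) = arctan(0.17/1.56) = 6.22°
∠(j0.17 + 180) = arctan(0.17/180) = 0.05°
∠H(j0.17) = 90.00° − (6.22° + 0.05°) = 83.73°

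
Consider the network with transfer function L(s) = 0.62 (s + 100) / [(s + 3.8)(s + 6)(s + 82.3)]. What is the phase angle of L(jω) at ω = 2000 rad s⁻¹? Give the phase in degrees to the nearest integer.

∠(j2000 + 100) = arctan(2000/100) = 87.14°
∠(j2000 + 3.8) = arctan(2000/3.8) = 89.89°
∠(j2000 + 6) = arctan(2000/6) = 89.83°
∠(j2000 + 82.3) = arctan(2000/82.3) = 87.64°
∠L(j2000) = 87.14° − (89.89° + 89.83° + 87.64°) = -180.23°

-180°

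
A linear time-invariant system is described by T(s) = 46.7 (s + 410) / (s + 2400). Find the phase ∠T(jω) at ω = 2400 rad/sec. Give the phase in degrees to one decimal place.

35.3 deg

∠(j2400 + 410) = arctan(2400/410) = 80.31°
∠(j2400 + 2400) = arctan(2400/2400) = 45.00°
∠T(j2400) = 80.31° − 45.00° = 35.31°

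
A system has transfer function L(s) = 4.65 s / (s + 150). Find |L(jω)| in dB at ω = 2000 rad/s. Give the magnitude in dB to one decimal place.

13.3 dB

|j2000| = 2000
|j2000 + 150| = √(2000² + 150²) = 2006
|L(j2000)| = 4.65 × 2000 / 2006 = 4.637
20 log₁₀(4.637) = 13.32 dB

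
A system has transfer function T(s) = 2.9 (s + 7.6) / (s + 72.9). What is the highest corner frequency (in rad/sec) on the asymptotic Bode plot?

Break frequencies occur at each pole and zero magnitude: 7.6 rad/sec, 72.9 rad/sec.
The highest is 72.9 rad/sec.

72.9 rad/sec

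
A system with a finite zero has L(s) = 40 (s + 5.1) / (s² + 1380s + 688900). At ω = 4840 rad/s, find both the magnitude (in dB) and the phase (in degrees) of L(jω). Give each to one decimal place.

|L| = -41.8 dB, ∠L = -73.7°

|j4840 + 5.1| = √(4840² + 5.1²) = 4840
|(j4840)² + 1380(j4840) + 688900| = |-2.2737e+07 + j6.6792e+06| = 2.37e+07
|L(j4840)| = 40 × 4840 / 2.37e+07 = 0.0081697
20 log₁₀(0.0081697) = -41.76 dB
∠(j4840 + 5.1) = arctan(4840/5.1) = 89.94°
∠[(j4840)² + 1380(j4840) + 688900] = ∠[-2.2737e+07 + j6.6792e+06] = 163.63°
∠L(j4840) = 89.94° − 163.63° = -73.69°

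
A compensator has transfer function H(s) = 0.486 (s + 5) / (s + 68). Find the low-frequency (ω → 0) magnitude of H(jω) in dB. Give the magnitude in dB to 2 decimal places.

-28.94 dB

H(0) = 0.486 × 5 / 68 = 0.035735
20 log₁₀(0.035735) = -28.938 dB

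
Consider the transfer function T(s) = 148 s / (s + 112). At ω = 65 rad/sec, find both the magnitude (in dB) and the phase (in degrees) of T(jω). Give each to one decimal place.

|T| = 37.4 dB, ∠T = 59.9°

|j65| = 65
|j65 + 112| = √(65² + 112²) = 129.5
|T(j65)| = 148 × 65 / 129.5 = 74.288
20 log₁₀(74.288) = 37.42 dB
∠(j65) = 90.00°
∠(j65 + 112) = arctan(65/112) = 30.13°
∠T(j65) = 90.00° − 30.13° = 59.87°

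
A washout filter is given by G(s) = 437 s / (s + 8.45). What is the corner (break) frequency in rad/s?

The single real pole at s = −8.45 gives a corner at ω = 8.45 rad/s.

8.45 rad/s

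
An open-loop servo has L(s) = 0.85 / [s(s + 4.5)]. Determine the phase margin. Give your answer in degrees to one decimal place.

87.6°

Gain crossover: |L(jω)| = 1 at ω ≈ 0.189 rad/sec.
∠L(j0.189) = −90° − arctan(0.189/4.5) ≈ -92.40°
PM = 180° + (-92.40°) = 87.60°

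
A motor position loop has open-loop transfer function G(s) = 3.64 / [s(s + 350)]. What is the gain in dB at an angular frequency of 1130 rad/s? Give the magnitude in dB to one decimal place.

-111.3 dB

|j1130 + 350| = √(1130² + 350²) = 1183
|j1130| = 1130
|G(j1130)| = 3.64 / (1183 × 1130) = 2.723e-06
20 log₁₀(2.723e-06) = -111.30 dB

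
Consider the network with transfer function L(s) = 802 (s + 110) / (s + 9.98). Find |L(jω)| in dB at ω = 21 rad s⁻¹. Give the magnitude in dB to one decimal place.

|j21 + 110| = √(21² + 110²) = 112
|j21 + 9.98| = √(21² + 9.98²) = 23.25
|L(j21)| = 802 × 112 / 23.25 = 3862.8
20 log₁₀(3862.8) = 71.74 dB

71.7 dB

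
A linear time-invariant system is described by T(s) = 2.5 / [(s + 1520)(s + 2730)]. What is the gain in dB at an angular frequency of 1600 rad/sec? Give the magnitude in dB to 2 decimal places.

|j1600 + 1520| = √(1600² + 1520²) = 2207
|j1600 + 2730| = √(1600² + 2730²) = 3164
|T(j1600)| = 2.5 / (2207 × 3164) = 3.58e-07
20 log₁₀(3.58e-07) = -128.922 dB

-128.92 dB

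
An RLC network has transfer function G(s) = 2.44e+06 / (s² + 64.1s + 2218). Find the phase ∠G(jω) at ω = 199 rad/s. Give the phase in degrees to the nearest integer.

∠[(j199)² + 64.1(j199) + 2218] = ∠[-37383 + j12756] = 161.16°
∠G(j199) = −161.16° = -161.16°

-161°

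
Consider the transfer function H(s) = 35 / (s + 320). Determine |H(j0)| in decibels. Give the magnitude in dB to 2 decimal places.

H(0) = 35 / 320 = 0.10938
20 log₁₀(0.10938) = -19.222 dB

-19.22 dB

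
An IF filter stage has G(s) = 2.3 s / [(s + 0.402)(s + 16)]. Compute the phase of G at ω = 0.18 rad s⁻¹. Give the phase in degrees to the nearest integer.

65°

∠(j0.18) = 90.00°
∠(j0.18 + 0.402) = arctan(0.18/0.402) = 24.12°
∠(j0.18 + 16) = arctan(0.18/16) = 0.64°
∠G(j0.18) = 90.00° − (24.12° + 0.64°) = 65.23°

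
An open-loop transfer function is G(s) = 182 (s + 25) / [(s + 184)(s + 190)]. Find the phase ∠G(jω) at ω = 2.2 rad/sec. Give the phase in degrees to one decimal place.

∠(j2.2 + 25) = arctan(2.2/25) = 5.03°
∠(j2.2 + 184) = arctan(2.2/184) = 0.69°
∠(j2.2 + 190) = arctan(2.2/190) = 0.66°
∠G(j2.2) = 5.03° − (0.69° + 0.66°) = 3.68°

3.7°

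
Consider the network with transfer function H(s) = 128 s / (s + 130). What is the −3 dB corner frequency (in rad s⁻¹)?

For a single-pole high-pass, the −3 dB point is at the pole: ω = 130 rad s⁻¹.

130 rad s⁻¹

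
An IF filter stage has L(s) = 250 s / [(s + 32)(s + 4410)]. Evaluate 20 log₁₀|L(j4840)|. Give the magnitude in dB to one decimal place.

|j4840| = 4840
|j4840 + 32| = √(4840² + 32²) = 4840
|j4840 + 4410| = √(4840² + 4410²) = 6548
|L(j4840)| = 250 × 4840 / (4840 × 6548) = 0.03818
20 log₁₀(0.03818) = -28.36 dB

-28.4 dB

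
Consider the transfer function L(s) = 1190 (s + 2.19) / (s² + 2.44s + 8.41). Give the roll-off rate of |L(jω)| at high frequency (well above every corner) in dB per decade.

-20 dB/decade

With 1 zero and 2 poles, the high-frequency asymptotic slope is 20 × (1 − 2) = -20 dB/decade.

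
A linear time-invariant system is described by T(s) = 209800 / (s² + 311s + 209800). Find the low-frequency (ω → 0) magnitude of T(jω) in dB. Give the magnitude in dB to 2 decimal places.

0.00 dB

T(0) = 209800 / 209800 = 1
20 log₁₀(1) = 0.000 dB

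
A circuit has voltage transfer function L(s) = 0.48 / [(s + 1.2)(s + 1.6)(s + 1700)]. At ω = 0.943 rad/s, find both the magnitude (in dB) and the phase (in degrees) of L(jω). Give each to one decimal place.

|L| = -80.0 dB, ∠L = -68.7°

|j0.943 + 1.2| = √(0.943² + 1.2²) = 1.526
|j0.943 + 1.6| = √(0.943² + 1.6²) = 1.857
|j0.943 + 1700| = √(0.943² + 1700²) = 1700
|L(j0.943)| = 0.48 / (1.526 × 1.857 × 1700) = 9.9614e-05
20 log₁₀(9.9614e-05) = -80.03 dB
∠(j0.943 + 1.2) = arctan(0.943/1.2) = 38.16°
∠(j0.943 + 1.6) = arctan(0.943/1.6) = 30.51°
∠(j0.943 + 1700) = arctan(0.943/1700) = 0.03°
∠L(j0.943) = − (38.16° + 30.51° + 0.03°) = -68.71°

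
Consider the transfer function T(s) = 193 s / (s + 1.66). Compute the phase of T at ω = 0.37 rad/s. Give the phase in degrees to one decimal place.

∠(j0.37) = 90.00°
∠(j0.37 + 1.66) = arctan(0.37/1.66) = 12.57°
∠T(j0.37) = 90.00° − 12.57° = 77.43°

77.4°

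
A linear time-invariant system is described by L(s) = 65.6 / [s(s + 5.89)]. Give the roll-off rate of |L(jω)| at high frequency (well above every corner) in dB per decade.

With 0 zeros and 2 poles, the high-frequency asymptotic slope is 20 × (0 − 2) = -40 dB/decade.

-40 dB/decade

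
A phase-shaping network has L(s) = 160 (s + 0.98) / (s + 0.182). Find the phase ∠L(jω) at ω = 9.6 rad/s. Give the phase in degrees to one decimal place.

-4.7°

∠(j9.6 + 0.98) = arctan(9.6/0.98) = 84.17°
∠(j9.6 + 0.182) = arctan(9.6/0.182) = 88.91°
∠L(j9.6) = 84.17° − 88.91° = -4.74°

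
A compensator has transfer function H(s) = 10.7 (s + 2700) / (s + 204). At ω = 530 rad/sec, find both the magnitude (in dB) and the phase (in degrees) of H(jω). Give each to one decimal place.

|H| = 34.3 dB, ∠H = -57.8°

|j530 + 2700| = √(530² + 2700²) = 2752
|j530 + 204| = √(530² + 204²) = 567.9
|H(j530)| = 10.7 × 2752 / 567.9 = 51.842
20 log₁₀(51.842) = 34.29 dB
∠(j530 + 2700) = arctan(530/2700) = 11.11°
∠(j530 + 204) = arctan(530/204) = 68.95°
∠H(j530) = 11.11° − 68.95° = -57.84°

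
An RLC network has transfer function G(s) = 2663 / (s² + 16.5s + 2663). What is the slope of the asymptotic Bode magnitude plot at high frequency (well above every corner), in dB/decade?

With 0 zeros and 2 poles, the high-frequency asymptotic slope is 20 × (0 − 2) = -40 dB/decade.

-40 dB/decade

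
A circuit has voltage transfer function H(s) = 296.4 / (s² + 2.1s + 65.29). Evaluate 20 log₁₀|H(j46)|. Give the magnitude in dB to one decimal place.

-16.8 dB

|(j46)² + 2.1(j46) + 65.29| = |-2050.7 + j96.6| = 2053
|H(j46)| = 296.4 / 2053 = 0.14438
20 log₁₀(0.14438) = -16.81 dB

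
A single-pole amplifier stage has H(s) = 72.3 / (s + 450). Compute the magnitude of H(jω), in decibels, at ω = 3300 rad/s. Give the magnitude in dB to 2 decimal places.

-33.27 dB

|j3300 + 450| = √(3300² + 450²) = 3331
|H(j3300)| = 72.3 / 3331 = 0.021708
20 log₁₀(0.021708) = -33.268 dB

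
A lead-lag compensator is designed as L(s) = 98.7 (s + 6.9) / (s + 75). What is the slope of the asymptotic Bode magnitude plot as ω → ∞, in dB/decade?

0 dB/decade

With 1 zero and 1 pole, the high-frequency asymptotic slope is 20 × (1 − 1) = 0 dB/decade.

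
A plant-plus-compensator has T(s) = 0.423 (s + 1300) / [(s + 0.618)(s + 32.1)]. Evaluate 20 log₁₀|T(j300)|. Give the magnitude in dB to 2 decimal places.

-44.10 dB

|j300 + 1300| = √(300² + 1300²) = 1334
|j300 + 0.618| = √(300² + 0.618²) = 300
|j300 + 32.1| = √(300² + 32.1²) = 301.7
|T(j300)| = 0.423 × 1334 / (300 × 301.7) = 0.006235
20 log₁₀(0.006235) = -44.103 dB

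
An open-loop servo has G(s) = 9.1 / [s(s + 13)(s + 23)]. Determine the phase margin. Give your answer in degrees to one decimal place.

89.8°

Gain crossover: |G(jω)| = 1 at ω ≈ 0.0304 rad/sec.
∠G(j0.0304) = −90° − arctan(0.0304/13) − arctan(0.0304/23) ≈ -90.21°
PM = 180° + (-90.21°) = 89.79°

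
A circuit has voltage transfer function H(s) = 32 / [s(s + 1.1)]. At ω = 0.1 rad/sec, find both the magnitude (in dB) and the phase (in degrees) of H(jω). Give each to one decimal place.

|j0.1 + 1.1| = √(0.1² + 1.1²) = 1.105
|j0.1| = 0.1
|H(j0.1)| = 32 / (1.105 × 0.1) = 289.71
20 log₁₀(289.71) = 49.24 dB
∠(j0.1 + 1.1) = arctan(0.1/1.1) = 5.19°
∠(j0.1) = 90.00°
∠H(j0.1) = − (5.19° + 90.00°) = -95.19°

|H| = 49.2 dB, ∠H = -95.2°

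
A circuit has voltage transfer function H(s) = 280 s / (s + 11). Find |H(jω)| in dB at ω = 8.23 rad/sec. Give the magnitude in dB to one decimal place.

44.5 dB

|j8.23| = 8.23
|j8.23 + 11| = √(8.23² + 11²) = 13.74
|H(j8.23)| = 280 × 8.23 / 13.74 = 167.74
20 log₁₀(167.74) = 44.49 dB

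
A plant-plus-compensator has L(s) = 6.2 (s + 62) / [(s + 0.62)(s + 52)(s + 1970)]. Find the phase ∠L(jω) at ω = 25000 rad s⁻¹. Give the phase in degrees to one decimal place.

∠(j25000 + 62) = arctan(25000/62) = 89.86°
∠(j25000 + 0.62) = arctan(25000/0.62) = 90.00°
∠(j25000 + 52) = arctan(25000/52) = 89.88°
∠(j25000 + 1970) = arctan(25000/1970) = 85.49°
∠L(j25000) = 89.86° − (90.00° + 89.88° + 85.49°) = -175.52°

-175.5°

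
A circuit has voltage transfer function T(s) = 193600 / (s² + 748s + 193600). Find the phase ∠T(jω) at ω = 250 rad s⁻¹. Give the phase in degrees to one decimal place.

-55.0°

∠[(j250)² + 748(j250) + 193600] = ∠[1.311e+05 + j1.87e+05] = 54.97°
∠T(j250) = −54.97° = -54.97°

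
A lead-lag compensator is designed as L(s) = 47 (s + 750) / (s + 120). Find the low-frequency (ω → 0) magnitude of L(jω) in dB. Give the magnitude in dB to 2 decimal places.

L(0) = 47 × 750 / 120 = 293.75
20 log₁₀(293.75) = 49.360 dB

49.36 dB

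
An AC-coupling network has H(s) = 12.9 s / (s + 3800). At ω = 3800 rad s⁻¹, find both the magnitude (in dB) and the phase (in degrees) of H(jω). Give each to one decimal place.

|H| = 19.2 dB, ∠H = 45.0 deg

|j3800| = 3800
|j3800 + 3800| = √(3800² + 3800²) = 5374
|H(j3800)| = 12.9 × 3800 / 5374 = 9.1217
20 log₁₀(9.1217) = 19.20 dB
∠(j3800) = 90.00°
∠(j3800 + 3800) = arctan(3800/3800) = 45.00°
∠H(j3800) = 90.00° − 45.00° = 45.00°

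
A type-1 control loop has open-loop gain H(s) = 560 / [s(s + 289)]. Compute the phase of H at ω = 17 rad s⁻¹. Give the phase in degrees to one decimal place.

-93.4°

∠(j17 + 289) = arctan(17/289) = 3.37°
∠(j17) = 90.00°
∠H(j17) = − (3.37° + 90.00°) = -93.37°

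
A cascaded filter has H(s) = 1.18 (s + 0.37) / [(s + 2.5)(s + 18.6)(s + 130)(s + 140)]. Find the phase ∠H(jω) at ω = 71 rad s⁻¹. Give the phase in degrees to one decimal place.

∠(j71 + 0.37) = arctan(71/0.37) = 89.70°
∠(j71 + 2.5) = arctan(71/2.5) = 87.98°
∠(j71 + 18.6) = arctan(71/18.6) = 75.32°
∠(j71 + 130) = arctan(71/130) = 28.64°
∠(j71 + 140) = arctan(71/140) = 26.89°
∠H(j71) = 89.70° − (87.98° + 75.32° + 28.64° + 26.89°) = -129.13°

-129.1°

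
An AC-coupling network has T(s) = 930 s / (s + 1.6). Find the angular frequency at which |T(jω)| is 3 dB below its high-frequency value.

For a single-pole high-pass, the −3 dB point is at the pole: ω = 1.6 rad/s.

1.6 rad/s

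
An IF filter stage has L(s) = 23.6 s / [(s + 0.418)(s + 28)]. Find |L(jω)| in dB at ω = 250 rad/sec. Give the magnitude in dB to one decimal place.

-20.6 dB

|j250| = 250
|j250 + 0.418| = √(250² + 0.418²) = 250
|j250 + 28| = √(250² + 28²) = 251.6
|L(j250)| = 23.6 × 250 / (250 × 251.6) = 0.093813
20 log₁₀(0.093813) = -20.55 dB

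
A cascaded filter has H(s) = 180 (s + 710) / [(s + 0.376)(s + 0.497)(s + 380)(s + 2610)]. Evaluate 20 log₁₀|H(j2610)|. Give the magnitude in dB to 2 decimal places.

-162.68 dB

|j2610 + 710| = √(2610² + 710²) = 2705
|j2610 + 0.376| = √(2610² + 0.376²) = 2610
|j2610 + 0.497| = √(2610² + 0.497²) = 2610
|j2610 + 380| = √(2610² + 380²) = 2638
|j2610 + 2610| = √(2610² + 2610²) = 3691
|H(j2610)| = 180 × 2705 / (2610 × 2610 × 2638 × 3691) = 7.3415e-09
20 log₁₀(7.3415e-09) = -162.684 dB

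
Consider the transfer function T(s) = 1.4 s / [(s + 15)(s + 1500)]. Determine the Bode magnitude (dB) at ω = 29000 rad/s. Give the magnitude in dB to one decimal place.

-86.3 dB

|j29000| = 2.9e+04
|j29000 + 15| = √(29000² + 15²) = 2.9e+04
|j29000 + 1500| = √(29000² + 1500²) = 2.904e+04
|T(j29000)| = 1.4 × 2.9e+04 / (2.9e+04 × 2.904e+04) = 4.8211e-05
20 log₁₀(4.8211e-05) = -86.34 dB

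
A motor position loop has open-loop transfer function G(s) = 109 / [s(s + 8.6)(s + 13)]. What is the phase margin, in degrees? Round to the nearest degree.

79°

Gain crossover: |G(jω)| = 1 at ω ≈ 0.966 rad/s.
∠G(j0.966) = −90° − arctan(0.966/8.6) − arctan(0.966/13) ≈ -100.66°
PM = 180° + (-100.66°) = 79.34°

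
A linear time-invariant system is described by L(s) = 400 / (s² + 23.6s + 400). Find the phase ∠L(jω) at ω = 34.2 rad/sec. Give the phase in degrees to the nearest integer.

-134°

∠[(j34.2)² + 23.6(j34.2) + 400] = ∠[-769.64 + j807.12] = 133.64°
∠L(j34.2) = −133.64° = -133.64°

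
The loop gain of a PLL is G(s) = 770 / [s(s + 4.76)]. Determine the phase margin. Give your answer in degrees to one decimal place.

9.8°

Gain crossover: |G(jω)| = 1 at ω ≈ 27.5 rad s⁻¹.
∠G(j27.5) = −90° − arctan(27.5/4.76) ≈ -170.20°
PM = 180° + (-170.20°) = 9.80°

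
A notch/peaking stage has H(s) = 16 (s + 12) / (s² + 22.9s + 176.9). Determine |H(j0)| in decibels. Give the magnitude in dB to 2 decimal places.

0.71 dB

H(0) = 16 × 12 / 176.9 = 1.0854
20 log₁₀(1.0854) = 0.711 dB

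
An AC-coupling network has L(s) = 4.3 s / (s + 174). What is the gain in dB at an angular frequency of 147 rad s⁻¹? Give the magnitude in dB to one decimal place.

8.9 dB

|j147| = 147
|j147 + 174| = √(147² + 174²) = 227.8
|L(j147)| = 4.3 × 147 / 227.8 = 2.775
20 log₁₀(2.775) = 8.87 dB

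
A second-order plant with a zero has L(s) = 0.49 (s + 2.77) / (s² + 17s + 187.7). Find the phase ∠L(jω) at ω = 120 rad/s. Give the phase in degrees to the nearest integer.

-83 deg

∠(j120 + 2.77) = arctan(120/2.77) = 88.68°
∠[(j120)² + 17(j120) + 187.7] = ∠[-14212 + j2040] = 171.83°
∠L(j120) = 88.68° − 171.83° = -83.15°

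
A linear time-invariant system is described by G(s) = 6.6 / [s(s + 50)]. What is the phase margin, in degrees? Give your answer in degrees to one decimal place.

Gain crossover: |G(jω)| = 1 at ω ≈ 0.132 rad/s.
∠G(j0.132) = −90° − arctan(0.132/50) ≈ -90.15°
PM = 180° + (-90.15°) = 89.85°

89.8°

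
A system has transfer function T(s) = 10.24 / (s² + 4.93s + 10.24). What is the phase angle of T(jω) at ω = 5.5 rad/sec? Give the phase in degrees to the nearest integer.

∠[(j5.5)² + 4.93(j5.5) + 10.24] = ∠[-20.01 + j27.115] = 126.43°
∠T(j5.5) = −126.43° = -126.43°

-126°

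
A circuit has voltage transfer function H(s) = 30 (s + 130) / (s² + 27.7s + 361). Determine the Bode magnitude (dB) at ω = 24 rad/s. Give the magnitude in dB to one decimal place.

|j24 + 130| = √(24² + 130²) = 132.2
|(j24)² + 27.7(j24) + 361| = |-215 + j664.8| = 698.7
|H(j24)| = 30 × 132.2 / 698.7 = 5.6761
20 log₁₀(5.6761) = 15.08 dB

15.1 dB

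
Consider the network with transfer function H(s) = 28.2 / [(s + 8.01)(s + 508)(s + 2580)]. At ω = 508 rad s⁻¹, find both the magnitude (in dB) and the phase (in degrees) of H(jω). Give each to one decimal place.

|H| = -150.6 dB, ∠H = -145.2 deg

|j508 + 8.01| = √(508² + 8.01²) = 508.1
|j508 + 508| = √(508² + 508²) = 718.4
|j508 + 2580| = √(508² + 2580²) = 2630
|H(j508)| = 28.2 / (508.1 × 718.4 × 2630) = 2.9381e-08
20 log₁₀(2.9381e-08) = -150.64 dB
∠(j508 + 8.01) = arctan(508/8.01) = 89.10°
∠(j508 + 508) = arctan(508/508) = 45.00°
∠(j508 + 2580) = arctan(508/2580) = 11.14°
∠H(j508) = − (89.10° + 45.00° + 11.14°) = -145.24°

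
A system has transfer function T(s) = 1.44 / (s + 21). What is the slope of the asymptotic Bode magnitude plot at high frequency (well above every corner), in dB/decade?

-20 dB/decade

With 0 zeros and 1 pole, the high-frequency asymptotic slope is 20 × (0 − 1) = -20 dB/decade.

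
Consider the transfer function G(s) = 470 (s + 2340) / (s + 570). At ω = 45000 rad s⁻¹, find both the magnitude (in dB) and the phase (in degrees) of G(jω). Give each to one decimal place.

|j45000 + 2340| = √(45000² + 2340²) = 4.506e+04
|j45000 + 570| = √(45000² + 570²) = 4.5e+04
|G(j45000)| = 470 × 4.506e+04 / 4.5e+04 = 470.6
20 log₁₀(470.6) = 53.45 dB
∠(j45000 + 2340) = arctan(45000/2340) = 87.02°
∠(j45000 + 570) = arctan(45000/570) = 89.27°
∠G(j45000) = 87.02° − 89.27° = -2.25°

|G| = 53.5 dB, ∠G = -2.3°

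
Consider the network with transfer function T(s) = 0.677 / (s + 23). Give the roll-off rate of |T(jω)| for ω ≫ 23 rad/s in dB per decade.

-20 dB/decade

With 0 zeros and 1 pole, the high-frequency asymptotic slope is 20 × (0 − 1) = -20 dB/decade.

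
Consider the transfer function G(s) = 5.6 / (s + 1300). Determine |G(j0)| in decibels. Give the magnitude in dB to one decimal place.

-47.3 dB

G(0) = 5.6 / 1300 = 0.0043077
20 log₁₀(0.0043077) = -47.32 dB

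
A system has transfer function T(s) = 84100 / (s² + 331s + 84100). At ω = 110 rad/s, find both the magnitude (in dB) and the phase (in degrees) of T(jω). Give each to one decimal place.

|(j110)² + 331(j110) + 84100| = |72000 + j36410| = 8.068e+04
|T(j110)| = 84100 / 8.068e+04 = 1.0424
20 log₁₀(1.0424) = 0.36 dB
∠[(j110)² + 331(j110) + 84100] = ∠[72000 + j36410] = 26.83°
∠T(j110) = −26.83° = -26.83°

|T| = 0.4 dB, ∠T = -26.8°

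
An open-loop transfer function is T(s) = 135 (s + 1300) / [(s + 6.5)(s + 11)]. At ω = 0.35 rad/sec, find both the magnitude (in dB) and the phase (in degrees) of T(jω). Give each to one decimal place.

|T| = 67.8 dB, ∠T = -4.9 deg

|j0.35 + 1300| = √(0.35² + 1300²) = 1300
|j0.35 + 6.5| = √(0.35² + 6.5²) = 6.509
|j0.35 + 11| = √(0.35² + 11²) = 11.01
|T(j0.35)| = 135 × 1300 / (6.509 × 11.01) = 2449.8
20 log₁₀(2449.8) = 67.78 dB
∠(j0.35 + 1300) = arctan(0.35/1300) = 0.02°
∠(j0.35 + 6.5) = arctan(0.35/6.5) = 3.08°
∠(j0.35 + 11) = arctan(0.35/11) = 1.82°
∠T(j0.35) = 0.02° − (3.08° + 1.82°) = -4.89°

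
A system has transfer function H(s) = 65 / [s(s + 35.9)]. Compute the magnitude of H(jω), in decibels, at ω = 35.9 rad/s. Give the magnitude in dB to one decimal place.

|j35.9 + 35.9| = √(35.9² + 35.9²) = 50.77
|j35.9| = 35.9
|H(j35.9)| = 65 / (50.77 × 35.9) = 0.035662
20 log₁₀(0.035662) = -28.96 dB

-29.0 dB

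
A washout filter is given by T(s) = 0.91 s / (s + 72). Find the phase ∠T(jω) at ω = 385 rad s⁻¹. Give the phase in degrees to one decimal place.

10.6°

∠(j385) = 90.00°
∠(j385 + 72) = arctan(385/72) = 79.41°
∠T(j385) = 90.00° − 79.41° = 10.59°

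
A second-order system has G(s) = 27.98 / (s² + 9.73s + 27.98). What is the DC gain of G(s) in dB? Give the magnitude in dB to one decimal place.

0.0 dB

G(0) = 27.98 / 27.98 = 1
20 log₁₀(1) = 0.00 dB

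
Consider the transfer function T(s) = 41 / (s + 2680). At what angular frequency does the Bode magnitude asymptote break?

The single real pole at s = −2680 gives a corner at ω = 2680 rad s⁻¹.

2680 rad s⁻¹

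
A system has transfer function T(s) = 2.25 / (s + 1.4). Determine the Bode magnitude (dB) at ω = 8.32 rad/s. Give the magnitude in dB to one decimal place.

-11.5 dB

|j8.32 + 1.4| = √(8.32² + 1.4²) = 8.437
|T(j8.32)| = 2.25 / 8.437 = 0.26668
20 log₁₀(0.26668) = -11.48 dB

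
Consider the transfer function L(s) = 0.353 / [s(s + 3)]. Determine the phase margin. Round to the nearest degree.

88°

Gain crossover: |L(jω)| = 1 at ω ≈ 0.118 rad/s.
∠L(j0.118) = −90° − arctan(0.118/3) ≈ -92.24°
PM = 180° + (-92.24°) = 87.76°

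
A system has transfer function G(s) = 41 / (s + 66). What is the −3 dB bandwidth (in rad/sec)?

66 rad/sec

For a single-pole low-pass, the −3 dB point is at the pole: ω = 66 rad/sec.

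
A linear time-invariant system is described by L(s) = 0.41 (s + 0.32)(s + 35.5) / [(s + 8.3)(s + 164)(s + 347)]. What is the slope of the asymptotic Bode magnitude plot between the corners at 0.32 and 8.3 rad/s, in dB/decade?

In this band the factors already past their corner are: zero at 0.32; net slope = 20 dB/decade.

20 dB/decade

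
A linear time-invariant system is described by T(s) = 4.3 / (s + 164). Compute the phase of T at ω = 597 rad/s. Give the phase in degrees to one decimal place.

∠(j597 + 164) = arctan(597/164) = 74.64°
∠T(j597) = −74.64° = -74.64°

-74.6°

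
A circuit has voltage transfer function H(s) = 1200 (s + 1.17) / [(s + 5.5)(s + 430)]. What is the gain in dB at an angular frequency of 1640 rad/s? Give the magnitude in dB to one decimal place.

-3.0 dB

|j1640 + 1.17| = √(1640² + 1.17²) = 1640
|j1640 + 5.5| = √(1640² + 5.5²) = 1640
|j1640 + 430| = √(1640² + 430²) = 1695
|H(j1640)| = 1200 × 1640 / (1640 × 1695) = 0.70778
20 log₁₀(0.70778) = -3.00 dB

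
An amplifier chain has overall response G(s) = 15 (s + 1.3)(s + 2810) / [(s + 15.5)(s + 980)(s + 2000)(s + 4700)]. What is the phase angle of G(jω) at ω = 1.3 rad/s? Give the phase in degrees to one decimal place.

40.1°

∠(j1.3 + 1.3) = arctan(1.3/1.3) = 45.00°
∠(j1.3 + 2810) = arctan(1.3/2810) = 0.03°
∠(j1.3 + 15.5) = arctan(1.3/15.5) = 4.79°
∠(j1.3 + 980) = arctan(1.3/980) = 0.08°
∠(j1.3 + 2000) = arctan(1.3/2000) = 0.04°
∠(j1.3 + 4700) = arctan(1.3/4700) = 0.02°
∠G(j1.3) = 45.00° + 0.03° − (4.79° + 0.08° + 0.04° + 0.02°) = 40.10°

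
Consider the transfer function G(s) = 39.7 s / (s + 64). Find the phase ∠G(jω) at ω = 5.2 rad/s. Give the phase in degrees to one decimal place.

85.4°

∠(j5.2) = 90.00°
∠(j5.2 + 64) = arctan(5.2/64) = 4.65°
∠G(j5.2) = 90.00° − 4.65° = 85.35°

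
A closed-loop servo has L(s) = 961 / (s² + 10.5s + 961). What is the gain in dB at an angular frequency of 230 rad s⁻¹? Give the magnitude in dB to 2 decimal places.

-34.66 dB

|(j230)² + 10.5(j230) + 961| = |-51939 + j2415| = 5.2e+04
|L(j230)| = 961 / 5.2e+04 = 0.018483
20 log₁₀(0.018483) = -34.665 dB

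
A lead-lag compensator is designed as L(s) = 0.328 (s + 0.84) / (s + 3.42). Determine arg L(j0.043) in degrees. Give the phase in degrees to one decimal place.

∠(j0.043 + 0.84) = arctan(0.043/0.84) = 2.93°
∠(j0.043 + 3.42) = arctan(0.043/3.42) = 0.72°
∠L(j0.043) = 2.93° − 0.72° = 2.21°

2.2°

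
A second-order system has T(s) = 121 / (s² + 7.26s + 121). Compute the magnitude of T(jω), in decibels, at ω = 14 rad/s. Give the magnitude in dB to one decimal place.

-0.4 dB

|(j14)² + 7.26(j14) + 121| = |-75 + j101.64| = 126.3
|T(j14)| = 121 / 126.3 = 0.95792
20 log₁₀(0.95792) = -0.37 dB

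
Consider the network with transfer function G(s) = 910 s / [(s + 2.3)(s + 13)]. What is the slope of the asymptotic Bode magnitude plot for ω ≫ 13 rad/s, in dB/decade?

-20 dB/decade

With 1 zero and 2 poles, the high-frequency asymptotic slope is 20 × (1 − 2) = -20 dB/decade.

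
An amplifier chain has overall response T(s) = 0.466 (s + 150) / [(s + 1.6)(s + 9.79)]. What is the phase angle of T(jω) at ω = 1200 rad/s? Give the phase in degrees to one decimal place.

-96.6°

∠(j1200 + 150) = arctan(1200/150) = 82.87°
∠(j1200 + 1.6) = arctan(1200/1.6) = 89.92°
∠(j1200 + 9.79) = arctan(1200/9.79) = 89.53°
∠T(j1200) = 82.87° − (89.92° + 89.53°) = -96.58°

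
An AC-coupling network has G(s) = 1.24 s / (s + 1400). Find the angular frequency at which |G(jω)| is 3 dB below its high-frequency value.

1400 rad/s

For a single-pole high-pass, the −3 dB point is at the pole: ω = 1400 rad/s.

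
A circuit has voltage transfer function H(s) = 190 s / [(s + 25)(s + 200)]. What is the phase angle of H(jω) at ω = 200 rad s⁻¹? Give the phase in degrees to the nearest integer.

-38°

∠(j200) = 90.00°
∠(j200 + 25) = arctan(200/25) = 82.87°
∠(j200 + 200) = arctan(200/200) = 45.00°
∠H(j200) = 90.00° − (82.87° + 45.00°) = -37.87°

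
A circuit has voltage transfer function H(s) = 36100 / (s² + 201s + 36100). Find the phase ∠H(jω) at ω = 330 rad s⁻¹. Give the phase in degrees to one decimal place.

∠[(j330)² + 201(j330) + 36100] = ∠[-72800 + j66330] = 137.66°
∠H(j330) = −137.66° = -137.66°

-137.7 deg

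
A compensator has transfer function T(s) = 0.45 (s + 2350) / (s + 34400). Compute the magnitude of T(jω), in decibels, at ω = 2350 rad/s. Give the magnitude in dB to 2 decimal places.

|j2350 + 2350| = √(2350² + 2350²) = 3323
|j2350 + 34400| = √(2350² + 34400²) = 3.448e+04
|T(j2350)| = 0.45 × 3323 / 3.448e+04 = 0.043374
20 log₁₀(0.043374) = -27.255 dB

-27.26 dB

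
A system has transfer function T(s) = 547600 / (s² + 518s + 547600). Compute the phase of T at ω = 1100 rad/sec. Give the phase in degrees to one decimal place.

-139.3°

∠[(j1100)² + 518(j1100) + 547600] = ∠[-6.624e+05 + j5.698e+05] = 139.30°
∠T(j1100) = −139.30° = -139.30°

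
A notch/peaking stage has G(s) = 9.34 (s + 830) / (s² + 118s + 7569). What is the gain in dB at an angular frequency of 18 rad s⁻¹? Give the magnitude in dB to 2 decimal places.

0.23 dB

|j18 + 830| = √(18² + 830²) = 830.2
|(j18)² + 118(j18) + 7569| = |7245 + j2124| = 7550
|G(j18)| = 9.34 × 830.2 / 7550 = 1.027
20 log₁₀(1.027) = 0.232 dB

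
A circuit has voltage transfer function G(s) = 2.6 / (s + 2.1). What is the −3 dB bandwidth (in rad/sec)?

For a single-pole low-pass, the −3 dB point is at the pole: ω = 2.1 rad/sec.

2.1 rad/sec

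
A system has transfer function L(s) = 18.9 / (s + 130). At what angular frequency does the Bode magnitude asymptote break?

130 rad/s

The single real pole at s = −130 gives a corner at ω = 130 rad/s.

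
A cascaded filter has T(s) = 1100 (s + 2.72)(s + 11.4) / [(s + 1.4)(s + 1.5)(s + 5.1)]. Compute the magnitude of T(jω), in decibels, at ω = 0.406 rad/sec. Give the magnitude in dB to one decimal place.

69.5 dB

|j0.406 + 2.72| = √(0.406² + 2.72²) = 2.75
|j0.406 + 11.4| = √(0.406² + 11.4²) = 11.41
|j0.406 + 1.4| = √(0.406² + 1.4²) = 1.458
|j0.406 + 1.5| = √(0.406² + 1.5²) = 1.554
|j0.406 + 5.1| = √(0.406² + 5.1²) = 5.116
|T(j0.406)| = 1100 × 2.75 × 11.41 / (1.458 × 1.554 × 5.116) = 2977.7
20 log₁₀(2977.7) = 69.48 dB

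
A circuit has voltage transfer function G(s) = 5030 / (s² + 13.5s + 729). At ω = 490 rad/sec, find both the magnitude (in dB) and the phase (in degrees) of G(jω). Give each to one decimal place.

|G| = -33.6 dB, ∠G = -178.4°

|(j490)² + 13.5(j490) + 729| = |-2.3937e+05 + j6615| = 2.395e+05
|G(j490)| = 5030 / 2.395e+05 = 0.021005
20 log₁₀(0.021005) = -33.55 dB
∠[(j490)² + 13.5(j490) + 729] = ∠[-2.3937e+05 + j6615] = 178.42°
∠G(j490) = −178.42° = -178.42°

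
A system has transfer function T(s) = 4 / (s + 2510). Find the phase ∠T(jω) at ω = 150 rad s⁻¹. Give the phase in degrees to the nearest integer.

∠(j150 + 2510) = arctan(150/2510) = 3.42°
∠T(j150) = −3.42° = -3.42°

-3 deg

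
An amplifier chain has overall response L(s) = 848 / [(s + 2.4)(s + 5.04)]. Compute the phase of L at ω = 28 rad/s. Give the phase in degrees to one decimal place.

∠(j28 + 2.4) = arctan(28/2.4) = 85.10°
∠(j28 + 5.04) = arctan(28/5.04) = 79.80°
∠L(j28) = − (85.10° + 79.80°) = -164.90°

-164.9°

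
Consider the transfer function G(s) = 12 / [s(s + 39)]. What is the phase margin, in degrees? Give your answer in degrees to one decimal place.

89.5°

Gain crossover: |G(jω)| = 1 at ω ≈ 0.308 rad/s.
∠G(j0.308) = −90° − arctan(0.308/39) ≈ -90.45°
PM = 180° + (-90.45°) = 89.55°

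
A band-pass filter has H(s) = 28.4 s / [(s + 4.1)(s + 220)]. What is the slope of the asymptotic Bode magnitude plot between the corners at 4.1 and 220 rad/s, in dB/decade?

0 dB/decade

In this band the factors already past their corner are: 1 differentiator zero, pole at 4.1; net slope = 0 dB/decade.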